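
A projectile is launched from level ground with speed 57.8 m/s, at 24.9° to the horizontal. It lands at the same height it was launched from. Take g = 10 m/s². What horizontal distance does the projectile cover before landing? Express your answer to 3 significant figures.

Components: v_x = 57.8 cos 24.9° = 52.43 m/s, v_y = 57.8 sin 24.9° = 24.34 m/s.
Time of flight (same landing height): t = 2 v_y / g = 2 × 24.34 / 10 = 4.868 s.
Range: R = v_x · t = 52.43 × 4.868 = 255 m.

255 m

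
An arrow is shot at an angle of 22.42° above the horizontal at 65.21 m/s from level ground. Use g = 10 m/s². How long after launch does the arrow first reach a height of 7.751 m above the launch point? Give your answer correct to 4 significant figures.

0.3341 s

v_y0 = 65.21 sin 22.42° = 24.871 m/s.
Set y = v_y0 t − ½ g t² = 7.751: 5.000 t² − 24.871 t + 7.751 = 0.
t = [24.871 ± √(618.57 − 155.02)] / 10 = (24.871 ± 21.530) / 10, giving t = 0.3341 s or t = 4.640 s.
The arrow is on the way up at the first time, so t = 0.3341 s.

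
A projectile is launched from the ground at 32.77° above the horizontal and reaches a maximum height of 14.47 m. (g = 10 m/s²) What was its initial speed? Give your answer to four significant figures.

31.43 m/s

At maximum height v_y = 0, so (v₀ sin θ)² = 2 g H.
v₀ sin 32.77° = √(2 × 10 × 14.47) = 17.012 m/s.
v₀ = 17.012 / sin 32.77° = 17.012 / 0.5413 = 31.43 m/s.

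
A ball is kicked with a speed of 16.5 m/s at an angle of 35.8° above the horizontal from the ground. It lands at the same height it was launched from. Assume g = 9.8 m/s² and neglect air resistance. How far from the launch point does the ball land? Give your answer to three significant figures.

26.4 m

Components: v_x = 16.5 cos 35.8° = 13.38 m/s, v_y = 16.5 sin 35.8° = 9.652 m/s.
Time of flight (same landing height): t = 2 v_y / g = 2 × 9.652 / 9.8 = 1.970 s.
Range: R = v_x · t = 13.38 × 1.970 = 26.4 m.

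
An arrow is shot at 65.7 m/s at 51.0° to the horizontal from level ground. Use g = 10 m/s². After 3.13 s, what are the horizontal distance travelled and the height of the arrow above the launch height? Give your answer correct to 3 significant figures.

x = 129 m, y = 111 m

v_x = 65.7 cos 51.0° = 41.35 m/s; v_y0 = 65.7 sin 51.0° = 51.06 m/s.
x = v_x t = 41.35 × 3.13 = 129 m.
y = v_y0 t − ½ g t² = 51.06×3.13 − 5.000×3.13² = 111 m.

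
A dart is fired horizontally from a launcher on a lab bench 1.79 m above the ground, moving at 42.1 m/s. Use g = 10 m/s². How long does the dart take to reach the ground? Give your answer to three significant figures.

The horizontal speed doesn't affect the fall. With v_y0 = 0, h = ½ g t².
t = √(2 × 1.79 / 10) = √0.3580 = 0.598 s.

0.598 s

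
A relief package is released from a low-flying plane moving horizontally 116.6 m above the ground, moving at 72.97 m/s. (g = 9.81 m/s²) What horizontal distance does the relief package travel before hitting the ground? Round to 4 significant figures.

Initial vertical velocity is zero, so the fall time comes from h = ½ g t²: t = √(2 × 116.6 / 9.81) = 4.8756 s.
Horizontal motion is uniform at 72.97 m/s, so x = 72.97 × 4.8756 = 355.8 m.

355.8 m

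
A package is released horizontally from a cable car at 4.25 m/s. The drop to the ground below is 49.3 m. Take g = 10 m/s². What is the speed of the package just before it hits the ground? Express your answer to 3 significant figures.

Fall time: t = √(2 × 49.3 / 10) = 3.140 s.
At impact: v_x = 4.25 m/s (unchanged), v_y = g t = 10 × 3.140 = 31.40 m/s.
Speed = √(v_x² + v_y²) = √(18.06 + 986.0) = 31.7 m/s.

31.7 m/s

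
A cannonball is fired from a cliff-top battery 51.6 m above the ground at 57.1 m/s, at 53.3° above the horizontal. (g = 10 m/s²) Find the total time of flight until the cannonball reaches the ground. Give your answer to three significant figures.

Vertical component: v_y = 57.1 sin 53.3° = 45.78 m/s.
Taking up as positive with launch at y = 51.6 m, landing at y = 0: 0 = 51.6 + 45.78 t − ½(10) t².
Solving 5.000 t² − 45.78 t − 51.6 = 0 gives t = [45.78 + √(45.78² + 4·5.000·51.6)] / 10.00 = 10.2 s.

10.2 s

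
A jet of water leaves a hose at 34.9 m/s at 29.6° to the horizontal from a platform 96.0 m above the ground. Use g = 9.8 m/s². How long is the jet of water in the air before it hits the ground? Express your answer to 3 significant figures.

6.52 s

Vertical component: v_y = 34.9 sin 29.6° = 17.24 m/s.
Taking up as positive with launch at y = 96.0 m, landing at y = 0: 0 = 96.0 + 17.24 t − ½(9.8) t².
Solving 4.900 t² − 17.24 t − 96.0 = 0 gives t = [17.24 + √(17.24² + 4·4.900·96.0)] / 9.800 = 6.52 s.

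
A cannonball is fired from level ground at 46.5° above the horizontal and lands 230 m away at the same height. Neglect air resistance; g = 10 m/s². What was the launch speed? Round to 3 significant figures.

On level ground, R = v₀² sin(2θ) / g, so v₀ = √(R g / sin 2θ).
sin(2 × 46.5°) = 0.9986.
v₀ = √(230 × 10 / 0.9986) = √2303 = 48.0 m/s.

48.0 m/s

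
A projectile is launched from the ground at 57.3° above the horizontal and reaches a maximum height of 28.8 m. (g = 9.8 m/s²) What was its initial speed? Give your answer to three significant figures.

28.2 m/s

At maximum height v_y = 0, so (v₀ sin θ)² = 2 g H.
v₀ sin 57.3° = √(2 × 9.8 × 28.8) = 23.76 m/s.
v₀ = 23.76 / sin 57.3° = 23.76 / 0.8415 = 28.2 m/s.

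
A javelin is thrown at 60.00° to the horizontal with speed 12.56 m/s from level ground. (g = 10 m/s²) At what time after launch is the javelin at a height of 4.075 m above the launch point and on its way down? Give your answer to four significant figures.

v_y0 = 12.56 sin 60.00° = 10.877 m/s.
Set y = v_y0 t − ½ g t² = 4.075: 5.000 t² − 10.877 t + 4.075 = 0.
t = [10.877 ± √(118.31 − 81.500)] / 10 = (10.877 ± 6.0671) / 10, giving t = 0.4810 s or t = 1.694 s.
On the way down corresponds to the larger root: t = 1.694 s.

1.694 s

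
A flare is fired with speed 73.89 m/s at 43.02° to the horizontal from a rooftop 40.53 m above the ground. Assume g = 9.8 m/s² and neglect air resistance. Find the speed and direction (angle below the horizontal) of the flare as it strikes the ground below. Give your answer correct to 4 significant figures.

79.08 m/s at 46.91° below the horizontal

v_x = 73.89 cos 43.02° = 54.022 m/s (constant).
|v_y| at impact = √((50.412)² + 2×9.8×40.53) = 57.756 m/s.
Speed = √(54.022² + 57.756²) = 79.08 m/s; angle = arctan(57.756/54.022) = 46.91° below horizontal.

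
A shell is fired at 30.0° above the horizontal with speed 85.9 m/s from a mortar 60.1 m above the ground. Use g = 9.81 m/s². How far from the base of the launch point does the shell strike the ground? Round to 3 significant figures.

Components: v_x = 85.9 cos 30.0° = 74.39 m/s, v_y = 85.9 sin 30.0° = 42.95 m/s.
Vertical: 0 = 60.1 + 42.95 t − ½(9.81) t² ⇒ 4.905 t² − 42.95 t − 60.1 = 0.
t = [42.95 + √(1845 + 1179)] / 9.810 = 9.984 s.
Horizontal: R = v_x · t = 74.39 × 9.984 = 743 m.

743 m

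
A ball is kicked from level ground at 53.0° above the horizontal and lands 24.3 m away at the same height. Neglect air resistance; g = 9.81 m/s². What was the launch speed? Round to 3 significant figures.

15.7 m/s

On level ground, R = v₀² sin(2θ) / g, so v₀ = √(R g / sin 2θ).
sin(2 × 53.0°) = 0.9613.
v₀ = √(24.3 × 9.81 / 0.9613) = √248.0 = 15.7 m/s.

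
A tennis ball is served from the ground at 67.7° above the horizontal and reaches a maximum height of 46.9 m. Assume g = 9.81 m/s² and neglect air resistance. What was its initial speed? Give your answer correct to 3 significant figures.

32.8 m/s

At maximum height v_y = 0, so (v₀ sin θ)² = 2 g H.
v₀ sin 67.7° = √(2 × 9.81 × 46.9) = 30.33 m/s.
v₀ = 30.33 / sin 67.7° = 30.33 / 0.9252 = 32.8 m/s.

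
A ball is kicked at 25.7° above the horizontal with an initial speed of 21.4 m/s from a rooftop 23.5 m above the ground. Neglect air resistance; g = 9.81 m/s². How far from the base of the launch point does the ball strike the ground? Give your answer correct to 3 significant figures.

64.2 m

Components: v_x = 21.4 cos 25.7° = 19.28 m/s, v_y = 21.4 sin 25.7° = 9.280 m/s.
Vertical: 0 = 23.5 + 9.280 t − ½(9.81) t² ⇒ 4.905 t² − 9.280 t − 23.5 = 0.
t = [9.280 + √(86.12 + 461.1)] / 9.810 = 3.331 s.
Horizontal: R = v_x · t = 19.28 × 3.331 = 64.2 m.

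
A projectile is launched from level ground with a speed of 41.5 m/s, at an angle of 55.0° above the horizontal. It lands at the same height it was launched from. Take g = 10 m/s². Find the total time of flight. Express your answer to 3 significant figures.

6.80 s

Vertical component: v_y = 41.5 sin 55.0° = 33.99 m/s.
For a projectile landing at launch height, time of flight is t = 2 v_y / g = 2 × 33.99 / 10 = 6.80 s.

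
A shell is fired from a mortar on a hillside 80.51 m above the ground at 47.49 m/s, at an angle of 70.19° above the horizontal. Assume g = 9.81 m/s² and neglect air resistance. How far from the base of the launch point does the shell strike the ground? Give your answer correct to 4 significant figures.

Components: v_x = 47.49 cos 70.19° = 16.094 m/s, v_y = 47.49 sin 70.19° = 44.680 m/s.
Vertical: 0 = 80.51 + 44.680 t − ½(9.81) t² ⇒ 4.905 t² − 44.680 t − 80.51 = 0.
t = [44.680 + √(1996.3 + 1579.6)] / 9.810 = 10.650 s.
Horizontal: R = v_x · t = 16.094 × 10.650 = 171.4 m.

171.4 m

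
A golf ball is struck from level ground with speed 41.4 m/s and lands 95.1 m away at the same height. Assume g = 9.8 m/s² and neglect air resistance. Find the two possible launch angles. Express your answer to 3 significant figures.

Level-ground range: R = v₀² sin(2θ)/g ⇒ sin 2θ = R g / v₀² = 95.1×9.8/41.4² = 0.5438.
2θ = arcsin(0.5438) = 32.94° or 180° − 32.94° = 147.06°.
So θ = 16.5° or θ = 73.5°.

16.5° and 73.5°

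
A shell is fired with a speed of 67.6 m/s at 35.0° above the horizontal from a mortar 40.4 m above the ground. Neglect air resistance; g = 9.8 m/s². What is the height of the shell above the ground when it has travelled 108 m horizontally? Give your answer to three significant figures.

97.4 m

v_x = 67.6 cos 35.0° = 55.37 m/s, v_y0 = 67.6 sin 35.0° = 38.77 m/s.
Time to reach x = 108 m: t = x / v_x = 108 / 55.37 = 1.951 s.
y = 40.4 + v_y0 t − ½ g t² = 40.4 + 38.77×1.951 − 4.900×1.951² = 97.4 m.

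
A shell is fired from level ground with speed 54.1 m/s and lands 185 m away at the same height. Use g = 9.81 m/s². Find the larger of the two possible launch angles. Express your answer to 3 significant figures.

70.8°

Level-ground range: R = v₀² sin(2θ)/g ⇒ sin 2θ = R g / v₀² = 185×9.81/54.1² = 0.6201.
2θ = arcsin(0.6201) = 38.32° or 180° − 38.32° = 141.68°.
So θ = 19.2° or θ = 70.8°.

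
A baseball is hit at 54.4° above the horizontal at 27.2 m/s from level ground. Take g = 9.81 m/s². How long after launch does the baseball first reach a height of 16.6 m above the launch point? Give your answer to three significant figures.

0.951 s

v_y0 = 27.2 sin 54.4° = 22.12 m/s.
Set y = v_y0 t − ½ g t² = 16.6: 4.905 t² − 22.12 t + 16.6 = 0.
t = [22.12 ± √(489.3 − 325.7)] / 9.81 = (22.12 ± 12.79) / 9.81, giving t = 0.951 s or t = 3.56 s.
The baseball is on the way up at the first time, so t = 0.951 s.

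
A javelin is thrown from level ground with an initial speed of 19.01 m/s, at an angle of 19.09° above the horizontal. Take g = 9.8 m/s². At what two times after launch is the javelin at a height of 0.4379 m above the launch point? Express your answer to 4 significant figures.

0.07485 s and 1.194 s

v_y0 = 19.01 sin 19.09° = 6.2173 m/s.
Set y = v_y0 t − ½ g t² = 0.4379: 4.900 t² − 6.2173 t + 0.4379 = 0.
t = [6.2173 ± √(38.655 − 8.5828)] / 9.8 = (6.2173 ± 5.4838) / 9.8, giving t = 0.07485 s or t = 1.194 s.
So the javelin is at 0.4379 m at t = 0.07485 s (rising) and t = 1.194 s (falling).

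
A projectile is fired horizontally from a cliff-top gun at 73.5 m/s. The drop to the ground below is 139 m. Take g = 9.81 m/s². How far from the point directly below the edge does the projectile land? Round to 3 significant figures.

391 m

Initial vertical velocity is zero, so the fall time comes from h = ½ g t²: t = √(2 × 139 / 9.81) = 5.323 s.
Horizontal motion is uniform at 73.5 m/s, so x = 73.5 × 5.323 = 391 m.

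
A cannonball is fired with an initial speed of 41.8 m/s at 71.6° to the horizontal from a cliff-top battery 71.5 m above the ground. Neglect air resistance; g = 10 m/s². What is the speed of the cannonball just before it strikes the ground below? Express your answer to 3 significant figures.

v_x = 41.8 cos 71.6° = 13.19 m/s is unchanged throughout.
For the vertical component, v_y² = v_y0² + 2 g h = (39.66)² + 2×10×71.5 = 3003, so |v_y| = 54.80 m/s.
Impact speed = √(v_x² + v_y²) = √(174.0 + 3003) = 56.4 m/s.

56.4 m/s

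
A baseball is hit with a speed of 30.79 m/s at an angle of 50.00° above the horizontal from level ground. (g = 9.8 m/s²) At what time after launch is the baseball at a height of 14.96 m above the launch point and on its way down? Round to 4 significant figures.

v_y0 = 30.79 sin 50.00° = 23.587 m/s.
Set y = v_y0 t − ½ g t² = 14.96: 4.900 t² − 23.587 t + 14.96 = 0.
t = [23.587 ± √(556.35 − 293.22)] / 9.8 = (23.587 ± 16.221) / 9.8, giving t = 0.7516 s or t = 4.062 s.
On the way down corresponds to the larger root: t = 4.062 s.

4.062 s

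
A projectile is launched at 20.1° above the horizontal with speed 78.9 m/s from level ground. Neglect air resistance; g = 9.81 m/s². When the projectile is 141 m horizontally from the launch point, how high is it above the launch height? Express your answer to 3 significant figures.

33.8 m

v_x = 78.9 cos 20.1° = 74.09 m/s, v_y0 = 78.9 sin 20.1° = 27.11 m/s.
Time to reach x = 141 m: t = x / v_x = 141 / 74.09 = 1.903 s.
y = v_y0 t − ½ g t² = 27.11×1.903 − 4.905×1.903² = 33.8 m.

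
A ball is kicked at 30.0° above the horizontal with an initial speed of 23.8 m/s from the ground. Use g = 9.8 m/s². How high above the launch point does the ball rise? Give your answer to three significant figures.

7.22 m

Vertical component of launch velocity: v_y = 23.8 sin 30.0° = 11.90 m/s.
At the highest point the vertical velocity is zero, so v_y² = 2 g h_max.
h_max = (11.90)² / (2 × 9.8) = 141.6 / 19.60 = 7.22 m.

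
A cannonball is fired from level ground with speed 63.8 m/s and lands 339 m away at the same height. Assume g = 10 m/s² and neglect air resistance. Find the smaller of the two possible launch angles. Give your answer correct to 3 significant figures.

28.2°

Level-ground range: R = v₀² sin(2θ)/g ⇒ sin 2θ = R g / v₀² = 339×10/63.8² = 0.8328.
2θ = arcsin(0.8328) = 56.39° or 180° − 56.39° = 123.61°.
So θ = 28.2° or θ = 61.8°.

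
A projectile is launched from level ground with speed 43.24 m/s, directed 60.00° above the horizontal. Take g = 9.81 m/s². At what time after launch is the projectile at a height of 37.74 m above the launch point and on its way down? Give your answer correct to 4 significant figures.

6.440 s

v_y0 = 43.24 sin 60.00° = 37.447 m/s.
Set y = v_y0 t − ½ g t² = 37.74: 4.905 t² − 37.447 t + 37.74 = 0.
t = [37.447 ± √(1402.3 − 740.46)] / 9.81 = (37.447 ± 25.726) / 9.81, giving t = 1.195 s or t = 6.440 s.
On the way down corresponds to the larger root: t = 6.440 s.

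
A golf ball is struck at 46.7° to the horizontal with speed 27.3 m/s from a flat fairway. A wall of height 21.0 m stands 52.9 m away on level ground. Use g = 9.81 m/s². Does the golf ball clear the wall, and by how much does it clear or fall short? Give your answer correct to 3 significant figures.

v_x = 27.3 cos 46.7° = 18.72 m/s; v_y0 = 27.3 sin 46.7° = 19.87 m/s.
Time to reach the wall: t = 52.9 / 18.72 = 2.826 s.
Height at that point: y = 19.87×2.826 − 4.905×2.826² = 16.98 m.
That is 21.0 − 16.98 = 4.02 m below the top of the wall, so the golf ball does not clear it.

No — it falls 4.02 m short of clearing the wall.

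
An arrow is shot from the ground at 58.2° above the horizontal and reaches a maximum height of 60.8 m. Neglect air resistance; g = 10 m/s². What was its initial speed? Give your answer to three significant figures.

41.0 m/s

At maximum height v_y = 0, so (v₀ sin θ)² = 2 g H.
v₀ sin 58.2° = √(2 × 10 × 60.8) = 34.87 m/s.
v₀ = 34.87 / sin 58.2° = 34.87 / 0.8499 = 41.0 m/s.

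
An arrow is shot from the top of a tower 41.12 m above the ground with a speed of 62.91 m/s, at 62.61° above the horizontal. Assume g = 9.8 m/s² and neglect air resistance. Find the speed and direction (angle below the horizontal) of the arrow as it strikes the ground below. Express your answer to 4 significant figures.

v_x = 62.91 cos 62.61° = 28.941 m/s (constant).
|v_y| at impact = √((55.858)² + 2×9.8×41.12) = 62.658 m/s.
Speed = √(28.941² + 62.658²) = 69.02 m/s; angle = arctan(62.658/28.941) = 65.21° below horizontal.

69.02 m/s at 65.21° below the horizontal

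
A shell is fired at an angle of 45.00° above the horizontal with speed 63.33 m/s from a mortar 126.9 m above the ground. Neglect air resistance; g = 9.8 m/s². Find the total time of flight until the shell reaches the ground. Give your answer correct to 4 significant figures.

Vertical component: v_y = 63.33 sin 45.00° = 44.781 m/s.
Taking up as positive with launch at y = 126.9 m, landing at y = 0: 0 = 126.9 + 44.781 t − ½(9.8) t².
Solving 4.900 t² − 44.781 t − 126.9 = 0 gives t = [44.781 + √(44.781² + 4·4.900·126.9)] / 9.800 = 11.41 s.

11.41 s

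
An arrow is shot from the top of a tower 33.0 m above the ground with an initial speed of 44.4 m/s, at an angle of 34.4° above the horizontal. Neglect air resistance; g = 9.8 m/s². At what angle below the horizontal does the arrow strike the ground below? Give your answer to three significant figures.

44.3°

v_x = 44.4 cos 34.4° = 36.64 m/s.
At impact |v_y| = √(v_y0² + 2 g h) = √(25.08² + 2×9.8×33.0) = 35.72 m/s.
Angle below horizontal = arctan(|v_y| / v_x) = arctan(35.72 / 36.64) = 44.3°.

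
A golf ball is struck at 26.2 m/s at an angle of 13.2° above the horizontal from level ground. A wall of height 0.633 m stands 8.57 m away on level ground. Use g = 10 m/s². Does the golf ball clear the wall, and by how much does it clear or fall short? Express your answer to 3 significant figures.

Yes — it clears the wall by 0.813 m.

v_x = 26.2 cos 13.2° = 25.51 m/s; v_y0 = 26.2 sin 13.2° = 5.983 m/s.
Time to reach the wall: t = 8.57 / 25.51 = 0.3359 s.
Height at that point: y = 5.983×0.3359 − 5.000×0.3359² = 1.446 m.
That is 1.446 − 0.633 = 0.813 m above the top of the wall, so the golf ball clears it.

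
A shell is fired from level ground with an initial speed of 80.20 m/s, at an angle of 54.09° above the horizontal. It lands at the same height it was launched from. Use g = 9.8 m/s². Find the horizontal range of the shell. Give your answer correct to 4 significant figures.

For level ground, R = v₀² sin(2θ) / g.
sin(2 × 54.09°) = sin 108.18° = 0.9501.
R = (80.20)² × 0.9501 / 9.8 = 623.6 m.

623.6 m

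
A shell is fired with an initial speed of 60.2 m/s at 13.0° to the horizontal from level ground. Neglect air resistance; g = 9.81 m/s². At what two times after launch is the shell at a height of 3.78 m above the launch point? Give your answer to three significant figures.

0.315 s and 2.45 s

v_y0 = 60.2 sin 13.0° = 13.54 m/s.
Set y = v_y0 t − ½ g t² = 3.78: 4.905 t² − 13.54 t + 3.78 = 0.
t = [13.54 ± √(183.3 − 74.16)] / 9.81 = (13.54 ± 10.45) / 9.81, giving t = 0.315 s or t = 2.45 s.
So the shell is at 3.78 m at t = 0.315 s (rising) and t = 2.45 s (falling).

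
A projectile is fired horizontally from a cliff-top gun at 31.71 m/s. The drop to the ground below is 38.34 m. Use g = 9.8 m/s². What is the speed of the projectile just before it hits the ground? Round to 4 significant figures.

41.92 m/s

Fall time: t = √(2 × 38.34 / 9.8) = 2.7972 s.
At impact: v_x = 31.71 m/s (unchanged), v_y = g t = 9.8 × 2.7972 = 27.413 m/s.
Speed = √(v_x² + v_y²) = √(1005.5 + 751.47) = 41.92 m/s.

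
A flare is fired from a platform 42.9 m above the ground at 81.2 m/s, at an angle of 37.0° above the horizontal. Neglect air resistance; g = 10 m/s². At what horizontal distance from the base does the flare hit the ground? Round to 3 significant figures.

Components: v_x = 81.2 cos 37.0° = 64.85 m/s, v_y = 81.2 sin 37.0° = 48.87 m/s.
Vertical: 0 = 42.9 + 48.87 t − ½(10) t² ⇒ 5.000 t² − 48.87 t − 42.9 = 0.
t = [48.87 + √(2388 + 858.0)] / 10.00 = 10.58 s.
Horizontal: R = v_x · t = 64.85 × 10.58 = 686 m.

686 m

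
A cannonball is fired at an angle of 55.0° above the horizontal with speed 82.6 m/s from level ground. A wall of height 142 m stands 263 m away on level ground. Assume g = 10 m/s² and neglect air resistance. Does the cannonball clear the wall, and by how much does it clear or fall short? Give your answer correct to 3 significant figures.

Yes — it clears the wall by 79.5 m.

v_x = 82.6 cos 55.0° = 47.38 m/s; v_y0 = 82.6 sin 55.0° = 67.66 m/s.
Time to reach the wall: t = 263 / 47.38 = 5.551 s.
Height at that point: y = 67.66×5.551 − 5.000×5.551² = 221.5 m.
That is 221.5 − 142 = 79.5 m above the top of the wall, so the cannonball clears it.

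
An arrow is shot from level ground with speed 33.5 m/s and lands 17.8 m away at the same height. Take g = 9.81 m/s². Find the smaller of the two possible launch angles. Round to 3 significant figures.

4.48°

Level-ground range: R = v₀² sin(2θ)/g ⇒ sin 2θ = R g / v₀² = 17.8×9.81/33.5² = 0.1556.
2θ = arcsin(0.1556) = 8.952° or 180° − 8.952° = 171.048°.
So θ = 4.48° or θ = 85.5°.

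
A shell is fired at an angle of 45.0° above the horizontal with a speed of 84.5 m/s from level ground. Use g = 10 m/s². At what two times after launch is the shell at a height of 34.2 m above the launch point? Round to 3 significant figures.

0.603 s and 11.3 s

v_y0 = 84.5 sin 45.0° = 59.75 m/s.
Set y = v_y0 t − ½ g t² = 34.2: 5.000 t² − 59.75 t + 34.2 = 0.
t = [59.75 ± √(3570 − 684.0)] / 10 = (59.75 ± 53.72) / 10, giving t = 0.603 s or t = 11.3 s.
So the shell is at 34.2 m at t = 0.603 s (rising) and t = 11.3 s (falling).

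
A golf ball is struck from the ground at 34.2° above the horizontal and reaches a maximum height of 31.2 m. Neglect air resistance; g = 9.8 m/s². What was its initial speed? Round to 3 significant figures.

At maximum height v_y = 0, so (v₀ sin θ)² = 2 g H.
v₀ sin 34.2° = √(2 × 9.8 × 31.2) = 24.73 m/s.
v₀ = 24.73 / sin 34.2° = 24.73 / 0.5621 = 44.0 m/s.

44.0 m/s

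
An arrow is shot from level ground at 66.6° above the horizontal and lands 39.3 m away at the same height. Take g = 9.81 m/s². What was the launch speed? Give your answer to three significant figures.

23.0 m/s

On level ground, R = v₀² sin(2θ) / g, so v₀ = √(R g / sin 2θ).
sin(2 × 66.6°) = 0.7290.
v₀ = √(39.3 × 9.81 / 0.7290) = √528.9 = 23.0 m/s.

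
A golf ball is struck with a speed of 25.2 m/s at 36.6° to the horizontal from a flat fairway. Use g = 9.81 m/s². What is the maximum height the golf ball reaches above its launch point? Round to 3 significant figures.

11.5 m

Vertical component of launch velocity: v_y = 25.2 sin 36.6° = 15.02 m/s.
At the highest point the vertical velocity is zero, so v_y² = 2 g h_max.
h_max = (15.02)² / (2 × 9.81) = 225.6 / 19.62 = 11.5 m.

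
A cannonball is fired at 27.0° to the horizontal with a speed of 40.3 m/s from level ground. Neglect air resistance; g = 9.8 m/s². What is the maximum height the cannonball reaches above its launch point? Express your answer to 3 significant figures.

17.1 m

Vertical component of launch velocity: v_y = 40.3 sin 27.0° = 18.30 m/s.
At the highest point the vertical velocity is zero, so v_y² = 2 g h_max.
h_max = (18.30)² / (2 × 9.8) = 334.9 / 19.60 = 17.1 m.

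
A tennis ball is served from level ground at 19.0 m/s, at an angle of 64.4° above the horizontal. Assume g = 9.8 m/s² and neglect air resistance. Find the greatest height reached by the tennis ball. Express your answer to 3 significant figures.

Vertical component of launch velocity: v_y = 19.0 sin 64.4° = 17.13 m/s.
At the highest point the vertical velocity is zero, so v_y² = 2 g h_max.
h_max = (17.13)² / (2 × 9.8) = 293.4 / 19.60 = 15.0 m.

15.0 m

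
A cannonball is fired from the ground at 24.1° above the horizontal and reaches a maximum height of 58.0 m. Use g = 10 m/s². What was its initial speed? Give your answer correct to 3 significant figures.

At maximum height v_y = 0, so (v₀ sin θ)² = 2 g H.
v₀ sin 24.1° = √(2 × 10 × 58.0) = 34.06 m/s.
v₀ = 34.06 / sin 24.1° = 34.06 / 0.4083 = 83.4 m/s.

83.4 m/s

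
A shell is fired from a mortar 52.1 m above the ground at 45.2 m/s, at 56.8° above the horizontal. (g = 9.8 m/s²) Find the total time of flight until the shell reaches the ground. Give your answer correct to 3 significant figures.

8.91 s

Vertical component: v_y = 45.2 sin 56.8° = 37.82 m/s.
Taking up as positive with launch at y = 52.1 m, landing at y = 0: 0 = 52.1 + 37.82 t − ½(9.8) t².
Solving 4.900 t² − 37.82 t − 52.1 = 0 gives t = [37.82 + √(37.82² + 4·4.900·52.1)] / 9.800 = 8.91 s.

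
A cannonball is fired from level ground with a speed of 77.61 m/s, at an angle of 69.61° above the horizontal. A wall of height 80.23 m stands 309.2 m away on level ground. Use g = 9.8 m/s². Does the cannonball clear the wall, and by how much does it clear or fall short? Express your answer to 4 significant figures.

v_x = 77.61 cos 69.61° = 27.040 m/s; v_y0 = 77.61 sin 69.61° = 72.747 m/s.
Time to reach the wall: t = 309.2 / 27.040 = 11.435 s.
Height at that point: y = 72.747×11.435 − 4.900×11.435² = 191.14 m.
That is 191.14 − 80.23 = 110.9 m above the top of the wall, so the cannonball clears it.

Yes — it clears the wall by 110.9 m.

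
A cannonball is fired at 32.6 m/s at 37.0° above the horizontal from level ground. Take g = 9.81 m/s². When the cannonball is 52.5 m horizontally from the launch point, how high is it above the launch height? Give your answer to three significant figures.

v_x = 32.6 cos 37.0° = 26.04 m/s, v_y0 = 32.6 sin 37.0° = 19.62 m/s.
Time to reach x = 52.5 m: t = x / v_x = 52.5 / 26.04 = 2.016 s.
y = v_y0 t − ½ g t² = 19.62×2.016 − 4.905×2.016² = 19.6 m.

19.6 m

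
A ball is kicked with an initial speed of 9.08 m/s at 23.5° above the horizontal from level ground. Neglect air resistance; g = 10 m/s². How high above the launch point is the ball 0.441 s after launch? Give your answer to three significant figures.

v_y0 = 9.08 sin 23.5° = 3.621 m/s.
y(t) = v_y0 t − ½ g t² = 3.621×0.441 − 5.000×0.441² = 0.624 m.

0.624 m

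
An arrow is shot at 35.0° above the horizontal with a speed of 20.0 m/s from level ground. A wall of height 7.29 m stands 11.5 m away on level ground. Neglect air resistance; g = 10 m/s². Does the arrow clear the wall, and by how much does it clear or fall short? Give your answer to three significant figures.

v_x = 20.0 cos 35.0° = 16.38 m/s; v_y0 = 20.0 sin 35.0° = 11.47 m/s.
Time to reach the wall: t = 11.5 / 16.38 = 0.7021 s.
Height at that point: y = 11.47×0.7021 − 5.000×0.7021² = 5.588 m.
That is 7.29 − 5.588 = 1.70 m below the top of the wall, so the arrow does not clear it.

No — it falls 1.70 m short of clearing the wall.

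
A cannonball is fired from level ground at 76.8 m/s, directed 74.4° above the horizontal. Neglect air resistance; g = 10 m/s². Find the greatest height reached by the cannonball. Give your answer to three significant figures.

274 m

Vertical component of launch velocity: v_y = 76.8 sin 74.4° = 73.97 m/s.
At the highest point the vertical velocity is zero, so v_y² = 2 g h_max.
h_max = (73.97)² / (2 × 10) = 5472 / 20.00 = 274 m.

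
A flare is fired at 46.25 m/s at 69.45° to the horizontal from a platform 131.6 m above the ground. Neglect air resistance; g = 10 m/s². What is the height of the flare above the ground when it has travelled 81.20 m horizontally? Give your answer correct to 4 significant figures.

223.1 m

v_x = 46.25 cos 69.45° = 16.235 m/s, v_y0 = 46.25 sin 69.45° = 43.307 m/s.
Time to reach x = 81.20 m: t = x / v_x = 81.20 / 16.235 = 5.0015 s.
y = 131.6 + v_y0 t − ½ g t² = 131.6 + 43.307×5.0015 − 5.000×5.0015² = 223.1 m.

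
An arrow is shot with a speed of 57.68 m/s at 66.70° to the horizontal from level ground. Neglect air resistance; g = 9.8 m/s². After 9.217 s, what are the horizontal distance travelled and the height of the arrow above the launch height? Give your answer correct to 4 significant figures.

v_x = 57.68 cos 66.70° = 22.815 m/s; v_y0 = 57.68 sin 66.70° = 52.976 m/s.
x = v_x t = 22.815 × 9.217 = 210.3 m.
y = v_y0 t − ½ g t² = 52.976×9.217 − 4.900×9.217² = 72.01 m.

x = 210.3 m, y = 72.01 m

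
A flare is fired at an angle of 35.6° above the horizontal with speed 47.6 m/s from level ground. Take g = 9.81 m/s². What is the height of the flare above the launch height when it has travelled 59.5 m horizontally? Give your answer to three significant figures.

v_x = 47.6 cos 35.6° = 38.70 m/s, v_y0 = 47.6 sin 35.6° = 27.71 m/s.
Time to reach x = 59.5 m: t = x / v_x = 59.5 / 38.70 = 1.537 s.
y = v_y0 t − ½ g t² = 27.71×1.537 − 4.905×1.537² = 31.0 m.

31.0 m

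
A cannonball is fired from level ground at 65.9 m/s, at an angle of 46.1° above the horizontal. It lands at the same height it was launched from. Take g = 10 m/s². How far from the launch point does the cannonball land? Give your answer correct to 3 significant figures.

Components: v_x = 65.9 cos 46.1° = 45.70 m/s, v_y = 65.9 sin 46.1° = 47.48 m/s.
Time of flight (same landing height): t = 2 v_y / g = 2 × 47.48 / 10 = 9.496 s.
Range: R = v_x · t = 45.70 × 9.496 = 434 m.

434 m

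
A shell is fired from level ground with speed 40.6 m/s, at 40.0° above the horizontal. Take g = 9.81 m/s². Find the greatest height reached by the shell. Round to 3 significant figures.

Vertical component of launch velocity: v_y = 40.6 sin 40.0° = 26.10 m/s.
At the highest point the vertical velocity is zero, so v_y² = 2 g h_max.
h_max = (26.10)² / (2 × 9.81) = 681.2 / 19.62 = 34.7 m.

34.7 m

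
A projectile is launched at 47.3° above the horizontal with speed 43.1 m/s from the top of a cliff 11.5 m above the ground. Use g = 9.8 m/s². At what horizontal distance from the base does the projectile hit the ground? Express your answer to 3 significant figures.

199 m

Components: v_x = 43.1 cos 47.3° = 29.23 m/s, v_y = 43.1 sin 47.3° = 31.67 m/s.
Vertical: 0 = 11.5 + 31.67 t − ½(9.8) t² ⇒ 4.900 t² − 31.67 t − 11.5 = 0.
t = [31.67 + √(1003 + 225.4)] / 9.800 = 6.808 s.
Horizontal: R = v_x · t = 29.23 × 6.808 = 199 m.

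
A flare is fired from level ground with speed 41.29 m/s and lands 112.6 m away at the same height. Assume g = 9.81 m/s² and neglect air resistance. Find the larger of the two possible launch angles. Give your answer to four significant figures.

Level-ground range: R = v₀² sin(2θ)/g ⇒ sin 2θ = R g / v₀² = 112.6×9.81/41.29² = 0.6479.
2θ = arcsin(0.6479) = 40.383° or 180° − 40.383° = 139.617°.
So θ = 20.19° or θ = 69.81°.

69.81°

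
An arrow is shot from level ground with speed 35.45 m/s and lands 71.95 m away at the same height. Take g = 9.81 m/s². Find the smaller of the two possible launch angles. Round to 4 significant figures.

17.09°

Level-ground range: R = v₀² sin(2θ)/g ⇒ sin 2θ = R g / v₀² = 71.95×9.81/35.45² = 0.5617.
2θ = arcsin(0.5617) = 34.173° or 180° − 34.173° = 145.827°.
So θ = 17.09° or θ = 72.91°.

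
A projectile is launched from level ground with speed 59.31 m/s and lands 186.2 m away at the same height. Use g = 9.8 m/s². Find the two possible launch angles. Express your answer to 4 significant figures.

15.62° and 74.38°

Level-ground range: R = v₀² sin(2θ)/g ⇒ sin 2θ = R g / v₀² = 186.2×9.8/59.31² = 0.5187.
2θ = arcsin(0.5187) = 31.245° or 180° − 31.245° = 148.755°.
So θ = 15.62° or θ = 74.38°.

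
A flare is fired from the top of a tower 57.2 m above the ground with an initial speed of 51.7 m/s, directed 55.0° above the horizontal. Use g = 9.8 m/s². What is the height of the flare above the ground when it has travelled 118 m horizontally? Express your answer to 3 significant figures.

148 m

v_x = 51.7 cos 55.0° = 29.65 m/s, v_y0 = 51.7 sin 55.0° = 42.35 m/s.
Time to reach x = 118 m: t = x / v_x = 118 / 29.65 = 3.980 s.
y = 57.2 + v_y0 t − ½ g t² = 57.2 + 42.35×3.980 − 4.900×3.980² = 148 m.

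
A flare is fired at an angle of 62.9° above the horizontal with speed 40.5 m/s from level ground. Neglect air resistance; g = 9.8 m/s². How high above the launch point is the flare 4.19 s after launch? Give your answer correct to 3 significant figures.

v_y0 = 40.5 sin 62.9° = 36.05 m/s.
y(t) = v_y0 t − ½ g t² = 36.05×4.19 − 4.900×4.19² = 65.0 m.

65.0 m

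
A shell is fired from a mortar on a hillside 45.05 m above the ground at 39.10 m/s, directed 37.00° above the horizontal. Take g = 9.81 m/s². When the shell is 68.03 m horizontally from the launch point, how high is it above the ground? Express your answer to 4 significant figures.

v_x = 39.10 cos 37.00° = 31.227 m/s, v_y0 = 39.10 sin 37.00° = 23.531 m/s.
Time to reach x = 68.03 m: t = x / v_x = 68.03 / 31.227 = 2.1786 s.
y = 45.05 + v_y0 t − ½ g t² = 45.05 + 23.531×2.1786 − 4.905×2.1786² = 73.03 m.

73.03 m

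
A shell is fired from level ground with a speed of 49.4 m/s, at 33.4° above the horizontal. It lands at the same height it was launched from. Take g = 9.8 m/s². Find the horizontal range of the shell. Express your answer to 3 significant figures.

Components: v_x = 49.4 cos 33.4° = 41.24 m/s, v_y = 49.4 sin 33.4° = 27.19 m/s.
Time of flight (same landing height): t = 2 v_y / g = 2 × 27.19 / 9.8 = 5.549 s.
Range: R = v_x · t = 41.24 × 5.549 = 229 m.

229 m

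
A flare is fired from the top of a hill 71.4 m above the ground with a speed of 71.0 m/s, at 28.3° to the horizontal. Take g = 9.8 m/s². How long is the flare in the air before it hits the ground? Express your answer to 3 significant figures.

8.57 s

Vertical component: v_y = 71.0 sin 28.3° = 33.66 m/s.
Taking up as positive with launch at y = 71.4 m, landing at y = 0: 0 = 71.4 + 33.66 t − ½(9.8) t².
Solving 4.900 t² − 33.66 t − 71.4 = 0 gives t = [33.66 + √(33.66² + 4·4.900·71.4)] / 9.800 = 8.57 s.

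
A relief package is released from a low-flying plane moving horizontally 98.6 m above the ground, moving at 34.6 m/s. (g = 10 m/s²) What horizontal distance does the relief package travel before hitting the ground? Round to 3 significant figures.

154 m

Initial vertical velocity is zero, so the fall time comes from h = ½ g t²: t = √(2 × 98.6 / 10) = 4.441 s.
Horizontal motion is uniform at 34.6 m/s, so x = 34.6 × 4.441 = 154 m.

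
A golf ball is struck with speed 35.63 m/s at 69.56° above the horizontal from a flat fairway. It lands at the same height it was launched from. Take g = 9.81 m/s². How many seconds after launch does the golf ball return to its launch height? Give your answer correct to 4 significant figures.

Vertical component: v_y = 35.63 sin 69.56° = 33.387 m/s.
For a projectile landing at launch height, time of flight is t = 2 v_y / g = 2 × 33.387 / 9.81 = 6.807 s.

6.807 s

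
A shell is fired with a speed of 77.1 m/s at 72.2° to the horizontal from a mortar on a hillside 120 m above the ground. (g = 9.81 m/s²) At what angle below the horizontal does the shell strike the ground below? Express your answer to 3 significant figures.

v_x = 77.1 cos 72.2° = 23.57 m/s.
At impact |v_y| = √(v_y0² + 2 g h) = √(73.41² + 2×9.81×120) = 88.00 m/s.
Angle below horizontal = arctan(|v_y| / v_x) = arctan(88.00 / 23.57) = 75.0°.

75.0°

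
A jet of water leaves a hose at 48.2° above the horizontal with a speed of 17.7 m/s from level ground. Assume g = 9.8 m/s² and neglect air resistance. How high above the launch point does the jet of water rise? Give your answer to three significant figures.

Vertical component of launch velocity: v_y = 17.7 sin 48.2° = 13.19 m/s.
At the highest point the vertical velocity is zero, so v_y² = 2 g h_max.
h_max = (13.19)² / (2 × 9.8) = 174.0 / 19.60 = 8.88 m.

8.88 m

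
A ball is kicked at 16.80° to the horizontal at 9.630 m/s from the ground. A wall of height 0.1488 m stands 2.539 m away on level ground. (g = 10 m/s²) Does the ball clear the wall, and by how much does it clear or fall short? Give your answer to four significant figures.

v_x = 9.630 cos 16.80° = 9.2190 m/s; v_y0 = 9.630 sin 16.80° = 2.7834 m/s.
Time to reach the wall: t = 2.539 / 9.2190 = 0.27541 s.
Height at that point: y = 2.7834×0.27541 − 5.000×0.27541² = 0.38732 m.
That is 0.38732 − 0.1488 = 0.2385 m above the top of the wall, so the ball clears it.

Yes — it clears the wall by 0.2385 m.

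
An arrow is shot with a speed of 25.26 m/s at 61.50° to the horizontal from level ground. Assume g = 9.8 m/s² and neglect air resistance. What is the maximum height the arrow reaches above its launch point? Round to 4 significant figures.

25.14 m

Vertical component of launch velocity: v_y = 25.26 sin 61.50° = 22.199 m/s.
At the highest point the vertical velocity is zero, so v_y² = 2 g h_max.
h_max = (22.199)² / (2 × 9.8) = 492.80 / 19.60 = 25.14 m.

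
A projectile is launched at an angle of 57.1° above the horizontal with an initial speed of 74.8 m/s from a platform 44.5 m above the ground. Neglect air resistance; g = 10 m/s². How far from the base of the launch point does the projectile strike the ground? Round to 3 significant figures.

Components: v_x = 74.8 cos 57.1° = 40.63 m/s, v_y = 74.8 sin 57.1° = 62.80 m/s.
Vertical: 0 = 44.5 + 62.80 t − ½(10) t² ⇒ 5.000 t² − 62.80 t − 44.5 = 0.
t = [62.80 + √(3944 + 890.0)] / 10.00 = 13.23 s.
Horizontal: R = v_x · t = 40.63 × 13.23 = 538 m.

538 m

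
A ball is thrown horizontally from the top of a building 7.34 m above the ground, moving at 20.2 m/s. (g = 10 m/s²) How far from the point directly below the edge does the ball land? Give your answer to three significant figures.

Initial vertical velocity is zero, so the fall time comes from h = ½ g t²: t = √(2 × 7.34 / 10) = 1.212 s.
Horizontal motion is uniform at 20.2 m/s, so x = 20.2 × 1.212 = 24.5 m.

24.5 m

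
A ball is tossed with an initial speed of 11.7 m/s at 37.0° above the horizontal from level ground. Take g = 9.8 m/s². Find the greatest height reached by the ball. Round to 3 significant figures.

Vertical component of launch velocity: v_y = 11.7 sin 37.0° = 7.041 m/s.
At the highest point the vertical velocity is zero, so v_y² = 2 g h_max.
h_max = (7.041)² / (2 × 9.8) = 49.58 / 19.60 = 2.53 m.

2.53 m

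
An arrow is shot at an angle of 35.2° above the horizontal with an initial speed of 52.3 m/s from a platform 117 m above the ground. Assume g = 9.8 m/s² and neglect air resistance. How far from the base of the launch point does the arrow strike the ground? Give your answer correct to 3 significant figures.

Components: v_x = 52.3 cos 35.2° = 42.74 m/s, v_y = 52.3 sin 35.2° = 30.15 m/s.
Vertical: 0 = 117 + 30.15 t − ½(9.8) t² ⇒ 4.900 t² − 30.15 t − 117 = 0.
t = [30.15 + √(909.0 + 2293)] / 9.800 = 8.851 s.
Horizontal: R = v_x · t = 42.74 × 8.851 = 378 m.

378 m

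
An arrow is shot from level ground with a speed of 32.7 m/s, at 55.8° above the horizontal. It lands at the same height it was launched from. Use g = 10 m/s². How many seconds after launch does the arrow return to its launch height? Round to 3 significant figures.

Vertical component: v_y = 32.7 sin 55.8° = 27.05 m/s.
For a projectile landing at launch height, time of flight is t = 2 v_y / g = 2 × 27.05 / 10 = 5.41 s.

5.41 s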